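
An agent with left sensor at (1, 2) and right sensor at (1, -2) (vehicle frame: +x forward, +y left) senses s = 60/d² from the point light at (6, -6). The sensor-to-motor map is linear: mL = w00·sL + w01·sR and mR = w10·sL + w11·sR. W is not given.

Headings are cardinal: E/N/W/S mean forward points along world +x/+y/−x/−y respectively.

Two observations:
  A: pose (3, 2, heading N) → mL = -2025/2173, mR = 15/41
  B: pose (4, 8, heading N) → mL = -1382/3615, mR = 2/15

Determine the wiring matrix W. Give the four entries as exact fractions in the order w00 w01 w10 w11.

-1 -1/2 0 1/2

obs A: pose=(3,2,N) → sL=30/53, sR=30/41, mL=-2025/2173, mR=15/41
obs B: pose=(4,8,N) → sL=60/241, sR=4/15, mL=-1382/3615, mR=2/15
sensor matrix S = [[30/53, 30/41], [60/241, 4/15]]; det S = -16352/523693
solve [mL_A; mL_B] = S·[w00; w01] and [mR_A; mR_B] = S·[w10; w11]:
  w00 = -1, w01 = -1/2, w10 = 0, w11 = 1/2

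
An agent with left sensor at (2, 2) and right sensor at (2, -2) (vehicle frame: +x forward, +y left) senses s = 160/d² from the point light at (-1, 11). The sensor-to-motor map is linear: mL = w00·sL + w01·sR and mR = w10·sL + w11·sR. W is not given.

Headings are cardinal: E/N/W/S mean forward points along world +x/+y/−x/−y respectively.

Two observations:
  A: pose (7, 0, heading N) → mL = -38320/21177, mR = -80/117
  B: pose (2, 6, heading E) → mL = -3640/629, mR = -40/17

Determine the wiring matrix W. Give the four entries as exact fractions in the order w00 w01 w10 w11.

obs A: pose=(7,0,N) → sL=160/117, sR=160/181, mL=-38320/21177, mR=-80/117
obs B: pose=(2,6,E) → sL=80/17, sR=80/37, mL=-3640/629, mR=-40/17
sensor matrix S = [[160/117, 160/181], [80/17, 80/37]]; det S = -16025600/13320333
solve [mL_A; mL_B] = S·[w00; w01] and [mR_A; mR_B] = S·[w10; w11]:
  w00 = -1, w01 = -1/2, w10 = -1/2, w11 = 0

-1 -1/2 -1/2 0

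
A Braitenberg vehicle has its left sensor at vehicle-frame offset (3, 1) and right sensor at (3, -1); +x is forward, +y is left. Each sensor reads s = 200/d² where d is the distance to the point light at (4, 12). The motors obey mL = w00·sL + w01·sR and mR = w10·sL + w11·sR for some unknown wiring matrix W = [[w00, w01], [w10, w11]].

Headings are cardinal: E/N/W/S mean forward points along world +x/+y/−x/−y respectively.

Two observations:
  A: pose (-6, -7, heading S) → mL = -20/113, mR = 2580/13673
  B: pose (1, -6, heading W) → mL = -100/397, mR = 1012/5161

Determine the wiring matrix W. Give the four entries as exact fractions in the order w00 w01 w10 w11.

-1/2 0 1 -1/2

obs A: pose=(-6,-7,S) → sL=40/113, sR=40/121, mL=-20/113, mR=2580/13673
obs B: pose=(1,-6,W) → sL=200/397, sR=8/13, mL=-100/397, mR=1012/5161
sensor matrix S = [[40/113, 40/121], [200/397, 8/13]]; det S = 3619840/70566353
solve [mL_A; mL_B] = S·[w00; w01] and [mR_A; mR_B] = S·[w10; w11]:
  w00 = -1/2, w01 = 0, w10 = 1, w11 = -1/2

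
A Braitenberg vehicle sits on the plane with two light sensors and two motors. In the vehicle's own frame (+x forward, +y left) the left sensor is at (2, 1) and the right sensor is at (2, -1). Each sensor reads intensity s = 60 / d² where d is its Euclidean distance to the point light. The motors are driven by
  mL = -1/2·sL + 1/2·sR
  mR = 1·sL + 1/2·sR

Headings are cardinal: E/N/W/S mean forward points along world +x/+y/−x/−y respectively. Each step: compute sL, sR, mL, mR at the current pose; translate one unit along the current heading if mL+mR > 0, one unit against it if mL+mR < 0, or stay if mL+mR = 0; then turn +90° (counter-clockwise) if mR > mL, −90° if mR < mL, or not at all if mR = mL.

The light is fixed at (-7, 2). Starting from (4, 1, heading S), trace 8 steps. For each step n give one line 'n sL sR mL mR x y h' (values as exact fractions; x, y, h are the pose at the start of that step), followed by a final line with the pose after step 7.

0 20/51 60/109 440/5559 3710/5559 4 1 S
1 6/17 30/89 -12/1513 789/1513 4 0 E
2 60/121 60/169 -1440/20449 13770/20449 5 0 N
3 15/26 3/5 3/260 57/65 5 1 W
4 20/51 60/109 440/5559 3710/5559 4 1 S
5 6/17 30/89 -12/1513 789/1513 4 0 E
6 60/121 60/169 -1440/20449 13770/20449 5 0 N
7 15/26 3/5 3/260 57/65 5 1 W
final 4 1 S

n=0: pose=(4,1,S); sL=20/51, sR=60/109; mL=440/5559, mR=3710/5559; mL+mR=4150/5559 → advance +1; mR−mL=10/17 → turn +1·90°
n=1: pose=(4,0,E); sL=6/17, sR=30/89; mL=-12/1513, mR=789/1513; mL+mR=777/1513 → advance +1; mR−mL=9/17 → turn +1·90°
n=2: pose=(5,0,N); sL=60/121, sR=60/169; mL=-1440/20449, mR=13770/20449; mL+mR=12330/20449 → advance +1; mR−mL=90/121 → turn +1·90°
n=3: pose=(5,1,W); sL=15/26, sR=3/5; mL=3/260, mR=57/65; mL+mR=231/260 → advance +1; mR−mL=45/52 → turn +1·90°
n=4: pose=(4,1,S); sL=20/51, sR=60/109; mL=440/5559, mR=3710/5559; mL+mR=4150/5559 → advance +1; mR−mL=10/17 → turn +1·90°
n=5: pose=(4,0,E); sL=6/17, sR=30/89; mL=-12/1513, mR=789/1513; mL+mR=777/1513 → advance +1; mR−mL=9/17 → turn +1·90°
n=6: pose=(5,0,N); sL=60/121, sR=60/169; mL=-1440/20449, mR=13770/20449; mL+mR=12330/20449 → advance +1; mR−mL=90/121 → turn +1·90°
n=7: pose=(5,1,W); sL=15/26, sR=3/5; mL=3/260, mR=57/65; mL+mR=231/260 → advance +1; mR−mL=45/52 → turn +1·90°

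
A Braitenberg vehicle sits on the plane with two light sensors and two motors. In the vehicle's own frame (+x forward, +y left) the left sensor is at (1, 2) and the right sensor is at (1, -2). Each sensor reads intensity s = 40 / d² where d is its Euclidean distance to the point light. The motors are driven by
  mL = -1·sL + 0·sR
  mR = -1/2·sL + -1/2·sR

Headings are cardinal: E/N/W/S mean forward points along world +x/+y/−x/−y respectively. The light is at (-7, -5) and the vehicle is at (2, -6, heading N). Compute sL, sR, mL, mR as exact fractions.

left sensor world pos  = (0, -5); dL² = 49
right sensor world pos = (4, -5); dR² = 121
sL = 40/49 = 40/49
sR = 40/121 = 40/121
mL = -1·sL + 0·sR = -40/49
mR = -1/2·sL + -1/2·sR = -3400/5929

40/49 40/121 -40/49 -3400/5929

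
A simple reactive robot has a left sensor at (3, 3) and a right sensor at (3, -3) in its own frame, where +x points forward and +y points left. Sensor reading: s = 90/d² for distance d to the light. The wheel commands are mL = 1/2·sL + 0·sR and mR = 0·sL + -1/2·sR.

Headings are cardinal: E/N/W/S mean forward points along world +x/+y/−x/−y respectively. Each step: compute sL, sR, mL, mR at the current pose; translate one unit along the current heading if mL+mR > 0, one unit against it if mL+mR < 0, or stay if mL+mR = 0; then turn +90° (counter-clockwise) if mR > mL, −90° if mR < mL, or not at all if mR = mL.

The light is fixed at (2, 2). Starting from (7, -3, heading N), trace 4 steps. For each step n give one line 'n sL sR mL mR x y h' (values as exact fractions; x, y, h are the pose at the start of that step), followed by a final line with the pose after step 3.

n=0: pose=(7,-3,N); sL=45/4, sR=45/34; mL=45/8, mR=-45/68; mL+mR=675/136 → advance +1; mR−mL=-855/136 → turn -1·90°
n=1: pose=(7,-2,E); sL=18/13, sR=90/113; mL=9/13, mR=-45/113; mL+mR=432/1469 → advance +1; mR−mL=-1602/1469 → turn -1·90°
n=2: pose=(8,-2,S); sL=9/13, sR=45/29; mL=9/26, mR=-45/58; mL+mR=-162/377 → advance -1; mR−mL=-423/377 → turn -1·90°
n=3: pose=(8,-1,W); sL=2, sR=10; mL=1, mR=-5; mL+mR=-4 → advance -1; mR−mL=-6 → turn -1·90°

0 45/4 45/34 45/8 -45/68 7 -3 N
1 18/13 90/113 9/13 -45/113 7 -2 E
2 9/13 45/29 9/26 -45/58 8 -2 S
3 2 10 1 -5 8 -1 W
final 9 -1 N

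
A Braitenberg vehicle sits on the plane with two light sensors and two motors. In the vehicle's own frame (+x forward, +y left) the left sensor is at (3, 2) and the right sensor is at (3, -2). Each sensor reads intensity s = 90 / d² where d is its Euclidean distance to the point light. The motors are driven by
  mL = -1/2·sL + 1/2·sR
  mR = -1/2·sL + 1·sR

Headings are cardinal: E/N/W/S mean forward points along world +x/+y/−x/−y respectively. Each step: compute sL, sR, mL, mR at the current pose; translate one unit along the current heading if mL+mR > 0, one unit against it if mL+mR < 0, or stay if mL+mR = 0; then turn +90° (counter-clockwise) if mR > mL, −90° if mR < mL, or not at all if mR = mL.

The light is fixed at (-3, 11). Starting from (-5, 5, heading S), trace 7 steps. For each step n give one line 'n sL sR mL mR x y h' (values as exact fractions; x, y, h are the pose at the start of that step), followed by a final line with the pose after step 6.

n=0: pose=(-5,5,S); sL=10/9, sR=90/97; mL=-80/873, mR=325/873; mL+mR=245/873 → advance +1; mR−mL=45/97 → turn +1·90°
n=1: pose=(-5,4,E); sL=45/13, sR=45/41; mL=-630/533, mR=-675/1066; mL+mR=-1935/1066 → advance -1; mR−mL=45/82 → turn +1·90°
n=2: pose=(-6,4,N); sL=90/41, sR=90/17; mL=1080/697, mR=2925/697; mL+mR=4005/697 → advance +1; mR−mL=45/17 → turn +1·90°
n=3: pose=(-6,5,W); sL=9/10, sR=45/26; mL=27/65, mR=333/260; mL+mR=441/260 → advance +1; mR−mL=45/52 → turn +1·90°
n=4: pose=(-7,5,S); sL=18/17, sR=10/13; mL=-32/221, mR=53/221; mL+mR=21/221 → advance +1; mR−mL=5/13 → turn +1·90°
n=5: pose=(-7,4,E); sL=45/13, sR=45/41; mL=-630/533, mR=-675/1066; mL+mR=-1935/1066 → advance -1; mR−mL=45/82 → turn +1·90°
n=6: pose=(-8,4,N); sL=18/13, sR=18/5; mL=72/65, mR=189/65; mL+mR=261/65 → advance +1; mR−mL=9/5 → turn +1·90°

0 10/9 90/97 -80/873 325/873 -5 5 S
1 45/13 45/41 -630/533 -675/1066 -5 4 E
2 90/41 90/17 1080/697 2925/697 -6 4 N
3 9/10 45/26 27/65 333/260 -6 5 W
4 18/17 10/13 -32/221 53/221 -7 5 S
5 45/13 45/41 -630/533 -675/1066 -7 4 E
6 18/13 18/5 72/65 189/65 -8 4 N
final -8 5 W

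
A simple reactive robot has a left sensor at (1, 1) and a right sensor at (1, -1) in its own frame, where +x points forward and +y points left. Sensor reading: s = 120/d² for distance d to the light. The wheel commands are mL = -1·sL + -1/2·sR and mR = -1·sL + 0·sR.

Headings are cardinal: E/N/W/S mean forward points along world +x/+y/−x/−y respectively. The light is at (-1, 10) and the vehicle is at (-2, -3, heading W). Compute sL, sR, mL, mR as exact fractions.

left sensor world pos  = (-3, -4); dL² = 200
right sensor world pos = (-3, -2); dR² = 148
sL = 120/200 = 3/5
sR = 120/148 = 30/37
mL = -1·sL + -1/2·sR = -186/185
mR = -1·sL + 0·sR = -3/5

3/5 30/37 -186/185 -3/5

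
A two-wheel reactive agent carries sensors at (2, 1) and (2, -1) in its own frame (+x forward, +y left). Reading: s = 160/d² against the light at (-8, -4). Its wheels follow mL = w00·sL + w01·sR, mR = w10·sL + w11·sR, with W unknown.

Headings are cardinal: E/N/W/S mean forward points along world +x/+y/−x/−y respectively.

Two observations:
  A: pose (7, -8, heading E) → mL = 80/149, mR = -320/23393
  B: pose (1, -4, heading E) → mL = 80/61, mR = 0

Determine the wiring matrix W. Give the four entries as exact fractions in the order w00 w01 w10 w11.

obs A: pose=(7,-8,E) → sL=80/149, sR=80/157, mL=80/149, mR=-320/23393
obs B: pose=(1,-4,E) → sL=80/61, sR=80/61, mL=80/61, mR=0
sensor matrix S = [[80/149, 80/157], [80/61, 80/61]]; det S = 51200/1426973
solve [mL_A; mL_B] = S·[w00; w01] and [mR_A; mR_B] = S·[w10; w11]:
  w00 = 1, w01 = 0, w10 = -1/2, w11 = 1/2

1 0 -1/2 1/2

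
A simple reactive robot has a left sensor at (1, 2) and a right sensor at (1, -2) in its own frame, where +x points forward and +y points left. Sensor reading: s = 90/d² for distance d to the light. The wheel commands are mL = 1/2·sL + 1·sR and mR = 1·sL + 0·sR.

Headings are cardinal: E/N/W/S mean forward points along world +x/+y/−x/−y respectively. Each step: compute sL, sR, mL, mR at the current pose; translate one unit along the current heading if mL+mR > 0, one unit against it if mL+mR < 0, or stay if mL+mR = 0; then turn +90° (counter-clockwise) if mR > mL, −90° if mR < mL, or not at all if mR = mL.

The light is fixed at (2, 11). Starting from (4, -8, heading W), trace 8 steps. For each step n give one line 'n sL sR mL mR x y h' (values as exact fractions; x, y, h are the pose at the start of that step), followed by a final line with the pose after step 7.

n=0: pose=(4,-8,W); sL=45/221, sR=9/29; mL=5283/12818, mR=45/221; mL+mR=7893/12818 → advance +1; mR−mL=-2673/12818 → turn -1·90°
n=1: pose=(3,-8,N); sL=18/65, sR=10/37; mL=983/2405, mR=18/65; mL+mR=1649/2405 → advance +1; mR−mL=-317/2405 → turn -1·90°
n=2: pose=(3,-7,E); sL=9/26, sR=45/202; mL=2079/5252, mR=9/26; mL+mR=3897/5252 → advance +1; mR−mL=-261/5252 → turn -1·90°
n=3: pose=(4,-7,S); sL=90/377, sR=90/361; mL=50175/136097, mR=90/377; mL+mR=82665/136097 → advance +1; mR−mL=-17685/136097 → turn -1·90°
n=4: pose=(4,-8,W); sL=45/221, sR=9/29; mL=5283/12818, mR=45/221; mL+mR=7893/12818 → advance +1; mR−mL=-2673/12818 → turn -1·90°
n=5: pose=(3,-8,N); sL=18/65, sR=10/37; mL=983/2405, mR=18/65; mL+mR=1649/2405 → advance +1; mR−mL=-317/2405 → turn -1·90°
n=6: pose=(3,-7,E); sL=9/26, sR=45/202; mL=2079/5252, mR=9/26; mL+mR=3897/5252 → advance +1; mR−mL=-261/5252 → turn -1·90°
n=7: pose=(4,-7,S); sL=90/377, sR=90/361; mL=50175/136097, mR=90/377; mL+mR=82665/136097 → advance +1; mR−mL=-17685/136097 → turn -1·90°

0 45/221 9/29 5283/12818 45/221 4 -8 W
1 18/65 10/37 983/2405 18/65 3 -8 N
2 9/26 45/202 2079/5252 9/26 3 -7 E
3 90/377 90/361 50175/136097 90/377 4 -7 S
4 45/221 9/29 5283/12818 45/221 4 -8 W
5 18/65 10/37 983/2405 18/65 3 -8 N
6 9/26 45/202 2079/5252 9/26 3 -7 E
7 90/377 90/361 50175/136097 90/377 4 -7 S
final 4 -8 W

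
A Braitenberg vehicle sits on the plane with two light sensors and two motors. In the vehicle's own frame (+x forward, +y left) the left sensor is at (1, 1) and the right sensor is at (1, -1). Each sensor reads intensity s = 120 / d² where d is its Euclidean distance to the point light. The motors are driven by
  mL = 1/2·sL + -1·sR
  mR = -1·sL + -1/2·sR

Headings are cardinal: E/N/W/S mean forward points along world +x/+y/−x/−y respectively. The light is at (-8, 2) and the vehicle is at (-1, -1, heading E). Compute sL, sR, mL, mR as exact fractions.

30/17 3/2 -21/34 -171/68

left sensor world pos  = (0, 0); dL² = 68
right sensor world pos = (0, -2); dR² = 80
sL = 120/68 = 30/17
sR = 120/80 = 3/2
mL = 1/2·sL + -1·sR = -21/34
mR = -1·sL + -1/2·sR = -171/68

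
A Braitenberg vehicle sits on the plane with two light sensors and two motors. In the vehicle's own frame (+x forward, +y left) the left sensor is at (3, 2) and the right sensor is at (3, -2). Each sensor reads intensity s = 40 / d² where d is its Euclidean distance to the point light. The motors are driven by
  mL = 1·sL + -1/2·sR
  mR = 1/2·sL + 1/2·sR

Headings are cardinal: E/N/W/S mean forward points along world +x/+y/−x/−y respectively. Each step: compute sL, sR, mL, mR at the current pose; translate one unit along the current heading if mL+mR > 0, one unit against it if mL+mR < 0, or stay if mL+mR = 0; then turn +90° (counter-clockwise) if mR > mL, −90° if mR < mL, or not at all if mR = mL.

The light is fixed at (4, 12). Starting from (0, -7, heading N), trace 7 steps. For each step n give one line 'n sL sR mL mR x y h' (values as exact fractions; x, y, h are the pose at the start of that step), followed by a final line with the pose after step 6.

0 10/73 2/13 57/949 138/949 0 -7 N
1 40/449 8/61 644/27389 3016/27389 0 -6 W
2 4/45 4/49 106/2205 188/2205 -1 -6 S
3 40/293 8/89 2388/26077 2952/26077 -1 -7 E
4 10/73 2/13 57/949 138/949 0 -7 N
5 40/449 8/61 644/27389 3016/27389 0 -6 W
6 4/45 4/49 106/2205 188/2205 -1 -6 S
final -1 -7 E

n=0: pose=(0,-7,N); sL=10/73, sR=2/13; mL=57/949, mR=138/949; mL+mR=15/73 → advance +1; mR−mL=81/949 → turn +1·90°
n=1: pose=(0,-6,W); sL=40/449, sR=8/61; mL=644/27389, mR=3016/27389; mL+mR=60/449 → advance +1; mR−mL=2372/27389 → turn +1·90°
n=2: pose=(-1,-6,S); sL=4/45, sR=4/49; mL=106/2205, mR=188/2205; mL+mR=2/15 → advance +1; mR−mL=82/2205 → turn +1·90°
n=3: pose=(-1,-7,E); sL=40/293, sR=8/89; mL=2388/26077, mR=2952/26077; mL+mR=60/293 → advance +1; mR−mL=564/26077 → turn +1·90°
n=4: pose=(0,-7,N); sL=10/73, sR=2/13; mL=57/949, mR=138/949; mL+mR=15/73 → advance +1; mR−mL=81/949 → turn +1·90°
n=5: pose=(0,-6,W); sL=40/449, sR=8/61; mL=644/27389, mR=3016/27389; mL+mR=60/449 → advance +1; mR−mL=2372/27389 → turn +1·90°
n=6: pose=(-1,-6,S); sL=4/45, sR=4/49; mL=106/2205, mR=188/2205; mL+mR=2/15 → advance +1; mR−mL=82/2205 → turn +1·90°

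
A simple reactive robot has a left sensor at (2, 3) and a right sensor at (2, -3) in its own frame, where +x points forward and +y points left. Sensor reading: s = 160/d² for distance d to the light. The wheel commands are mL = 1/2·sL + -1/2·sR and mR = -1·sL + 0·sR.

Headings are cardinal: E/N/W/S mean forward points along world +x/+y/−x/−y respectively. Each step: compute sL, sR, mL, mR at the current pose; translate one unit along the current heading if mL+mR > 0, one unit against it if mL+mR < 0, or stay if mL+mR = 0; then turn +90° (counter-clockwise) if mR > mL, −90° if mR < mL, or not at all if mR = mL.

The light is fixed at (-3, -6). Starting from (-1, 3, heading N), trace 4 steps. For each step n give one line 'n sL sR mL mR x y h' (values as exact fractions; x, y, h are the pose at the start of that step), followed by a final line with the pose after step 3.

0 80/61 80/73 480/4453 -80/61 -1 3 N
1 160/137 160/41 -7680/5617 -160/137 -1 2 E
2 20/13 40/29 30/377 -20/13 -2 2 N
3 160/109 32/5 -1344/545 -160/109 -2 1 E
final -3 1 N

n=0: pose=(-1,3,N); sL=80/61, sR=80/73; mL=480/4453, mR=-80/61; mL+mR=-5360/4453 → advance -1; mR−mL=-6320/4453 → turn -1·90°
n=1: pose=(-1,2,E); sL=160/137, sR=160/41; mL=-7680/5617, mR=-160/137; mL+mR=-14240/5617 → advance -1; mR−mL=1120/5617 → turn +1·90°
n=2: pose=(-2,2,N); sL=20/13, sR=40/29; mL=30/377, mR=-20/13; mL+mR=-550/377 → advance -1; mR−mL=-610/377 → turn -1·90°
n=3: pose=(-2,1,E); sL=160/109, sR=32/5; mL=-1344/545, mR=-160/109; mL+mR=-2144/545 → advance -1; mR−mL=544/545 → turn +1·90°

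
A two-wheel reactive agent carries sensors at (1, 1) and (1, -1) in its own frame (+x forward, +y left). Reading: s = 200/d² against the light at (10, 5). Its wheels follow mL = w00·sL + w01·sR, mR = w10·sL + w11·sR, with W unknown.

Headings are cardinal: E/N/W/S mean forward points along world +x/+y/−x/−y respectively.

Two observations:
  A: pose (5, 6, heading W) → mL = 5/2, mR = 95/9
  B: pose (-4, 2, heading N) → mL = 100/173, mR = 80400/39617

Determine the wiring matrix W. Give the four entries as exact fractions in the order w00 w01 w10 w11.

obs A: pose=(5,6,W) → sL=50/9, sR=5, mL=5/2, mR=95/9
obs B: pose=(-4,2,N) → sL=200/229, sR=200/173, mL=100/173, mR=80400/39617
sensor matrix S = [[50/9, 5], [200/229, 200/173]]; det S = 733000/356553
solve [mL_A; mL_B] = S·[w00; w01] and [mR_A; mR_B] = S·[w10; w11]:
  w00 = 0, w01 = 1/2, w10 = 1, w11 = 1

0 1/2 1 1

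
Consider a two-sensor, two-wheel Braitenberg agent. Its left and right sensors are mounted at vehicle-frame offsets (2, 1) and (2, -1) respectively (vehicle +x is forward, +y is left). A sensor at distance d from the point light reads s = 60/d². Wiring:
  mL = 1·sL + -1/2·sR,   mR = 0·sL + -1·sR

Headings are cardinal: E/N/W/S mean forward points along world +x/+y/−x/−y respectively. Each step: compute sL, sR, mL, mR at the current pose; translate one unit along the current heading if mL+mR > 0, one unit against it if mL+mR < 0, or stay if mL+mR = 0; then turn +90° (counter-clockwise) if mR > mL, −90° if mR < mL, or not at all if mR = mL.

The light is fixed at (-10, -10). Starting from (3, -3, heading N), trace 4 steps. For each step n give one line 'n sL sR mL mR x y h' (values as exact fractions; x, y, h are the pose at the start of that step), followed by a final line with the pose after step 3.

n=0: pose=(3,-3,N); sL=4/15, sR=60/277; mL=658/4155, mR=-60/277; mL+mR=-242/4155 → advance -1; mR−mL=-1558/4155 → turn -1·90°
n=1: pose=(3,-4,E); sL=30/137, sR=6/25; mL=339/3425, mR=-6/25; mL+mR=-483/3425 → advance -1; mR−mL=-1161/3425 → turn -1·90°
n=2: pose=(2,-4,S); sL=12/37, sR=60/137; mL=534/5069, mR=-60/137; mL+mR=-1686/5069 → advance -1; mR−mL=-2754/5069 → turn -1·90°
n=3: pose=(2,-3,W); sL=15/34, sR=15/41; mL=180/697, mR=-15/41; mL+mR=-75/697 → advance -1; mR−mL=-435/697 → turn -1·90°

0 4/15 60/277 658/4155 -60/277 3 -3 N
1 30/137 6/25 339/3425 -6/25 3 -4 E
2 12/37 60/137 534/5069 -60/137 2 -4 S
3 15/34 15/41 180/697 -15/41 2 -3 W
final 3 -3 N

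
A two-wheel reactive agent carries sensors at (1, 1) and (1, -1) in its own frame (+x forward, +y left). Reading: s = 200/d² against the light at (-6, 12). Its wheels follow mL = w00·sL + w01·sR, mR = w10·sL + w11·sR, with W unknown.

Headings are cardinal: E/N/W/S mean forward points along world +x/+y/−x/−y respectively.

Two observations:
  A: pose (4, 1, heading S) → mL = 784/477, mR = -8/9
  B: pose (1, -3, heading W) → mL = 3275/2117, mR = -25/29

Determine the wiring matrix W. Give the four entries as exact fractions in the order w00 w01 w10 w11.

1 1 0 -1

obs A: pose=(4,1,S) → sL=40/53, sR=8/9, mL=784/477, mR=-8/9
obs B: pose=(1,-3,W) → sL=50/73, sR=25/29, mL=3275/2117, mR=-25/29
sensor matrix S = [[40/53, 8/9], [50/73, 25/29]]; det S = 42200/1009809
solve [mL_A; mL_B] = S·[w00; w01] and [mR_A; mR_B] = S·[w10; w11]:
  w00 = 1, w01 = 1, w10 = 0, w11 = -1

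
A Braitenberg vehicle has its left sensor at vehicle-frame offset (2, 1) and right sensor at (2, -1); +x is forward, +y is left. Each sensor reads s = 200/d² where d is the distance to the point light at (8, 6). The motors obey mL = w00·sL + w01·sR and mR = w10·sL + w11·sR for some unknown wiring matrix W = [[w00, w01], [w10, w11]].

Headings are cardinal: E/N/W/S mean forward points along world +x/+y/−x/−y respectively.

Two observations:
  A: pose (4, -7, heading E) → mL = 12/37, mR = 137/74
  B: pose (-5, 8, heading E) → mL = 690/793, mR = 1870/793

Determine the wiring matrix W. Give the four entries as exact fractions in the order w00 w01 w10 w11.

-1/2 1 1 1/2

obs A: pose=(4,-7,E) → sL=50/37, sR=1, mL=12/37, mR=137/74
obs B: pose=(-5,8,E) → sL=20/13, sR=100/61, mL=690/793, mR=1870/793
sensor matrix S = [[50/37, 1], [20/13, 100/61]]; det S = 19860/29341
solve [mL_A; mL_B] = S·[w00; w01] and [mR_A; mR_B] = S·[w10; w11]:
  w00 = -1/2, w01 = 1, w10 = 1, w11 = 1/2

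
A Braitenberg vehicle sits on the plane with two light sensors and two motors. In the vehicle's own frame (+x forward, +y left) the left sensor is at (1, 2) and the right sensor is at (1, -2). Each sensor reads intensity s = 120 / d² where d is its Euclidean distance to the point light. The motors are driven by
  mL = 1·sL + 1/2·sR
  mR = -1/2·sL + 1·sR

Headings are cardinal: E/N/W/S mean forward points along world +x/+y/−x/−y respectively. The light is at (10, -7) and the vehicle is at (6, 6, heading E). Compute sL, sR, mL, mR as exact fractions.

20/39 12/13 38/39 2/3

left sensor world pos  = (7, 8); dL² = 234
right sensor world pos = (7, 4); dR² = 130
sL = 120/234 = 20/39
sR = 120/130 = 12/13
mL = 1·sL + 1/2·sR = 38/39
mR = -1/2·sL + 1·sR = 2/3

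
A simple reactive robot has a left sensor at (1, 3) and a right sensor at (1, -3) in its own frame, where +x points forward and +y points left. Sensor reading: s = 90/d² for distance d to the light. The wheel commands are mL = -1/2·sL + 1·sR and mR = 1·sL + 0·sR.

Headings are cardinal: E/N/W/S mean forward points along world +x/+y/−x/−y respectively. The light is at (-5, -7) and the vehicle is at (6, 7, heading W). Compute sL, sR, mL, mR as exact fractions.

left sensor world pos  = (5, 4); dL² = 221
right sensor world pos = (5, 10); dR² = 389
sL = 90/221 = 90/221
sR = 90/389 = 90/389
mL = -1/2·sL + 1·sR = 2385/85969
mR = 1·sL + 0·sR = 90/221

90/221 90/389 2385/85969 90/221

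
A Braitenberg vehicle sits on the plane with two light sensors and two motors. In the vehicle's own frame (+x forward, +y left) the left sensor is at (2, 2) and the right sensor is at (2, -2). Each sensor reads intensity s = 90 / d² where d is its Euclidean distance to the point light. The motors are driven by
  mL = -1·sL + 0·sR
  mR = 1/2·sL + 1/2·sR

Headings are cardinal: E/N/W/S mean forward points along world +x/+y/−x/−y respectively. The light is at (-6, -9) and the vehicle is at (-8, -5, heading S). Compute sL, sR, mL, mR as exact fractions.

45/2 9/2 -45/2 27/2

left sensor world pos  = (-6, -7); dL² = 4
right sensor world pos = (-10, -7); dR² = 20
sL = 90/4 = 45/2
sR = 90/20 = 9/2
mL = -1·sL + 0·sR = -45/2
mR = 1/2·sL + 1/2·sR = 27/2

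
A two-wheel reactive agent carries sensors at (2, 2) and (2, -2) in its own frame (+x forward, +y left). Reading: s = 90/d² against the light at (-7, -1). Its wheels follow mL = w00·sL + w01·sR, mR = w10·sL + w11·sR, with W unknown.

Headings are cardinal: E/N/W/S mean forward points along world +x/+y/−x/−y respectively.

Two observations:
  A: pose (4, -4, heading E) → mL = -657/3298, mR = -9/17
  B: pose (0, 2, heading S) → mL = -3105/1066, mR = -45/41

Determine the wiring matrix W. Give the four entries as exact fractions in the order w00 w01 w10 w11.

1/2 -1 -1 0

obs A: pose=(4,-4,E) → sL=9/17, sR=45/97, mL=-657/3298, mR=-9/17
obs B: pose=(0,2,S) → sL=45/41, sR=45/13, mL=-3105/1066, mR=-45/41
sensor matrix S = [[9/17, 45/97], [45/41, 45/13]]; det S = 1163160/878917
solve [mL_A; mL_B] = S·[w00; w01] and [mR_A; mR_B] = S·[w10; w11]:
  w00 = 1/2, w01 = -1, w10 = -1, w11 = 0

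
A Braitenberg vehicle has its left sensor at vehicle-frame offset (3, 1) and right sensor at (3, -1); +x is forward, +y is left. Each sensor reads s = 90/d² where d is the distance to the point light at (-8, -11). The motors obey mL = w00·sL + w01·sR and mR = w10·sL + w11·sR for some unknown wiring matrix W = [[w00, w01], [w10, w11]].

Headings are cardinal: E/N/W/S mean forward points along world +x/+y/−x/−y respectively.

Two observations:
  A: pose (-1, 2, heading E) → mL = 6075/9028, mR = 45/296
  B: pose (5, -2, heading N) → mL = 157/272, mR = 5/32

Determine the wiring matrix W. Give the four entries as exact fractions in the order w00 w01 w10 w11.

1 1 1/2 0

obs A: pose=(-1,2,E) → sL=45/148, sR=45/122, mL=6075/9028, mR=45/296
obs B: pose=(5,-2,N) → sL=5/16, sR=9/34, mL=157/272, mR=5/32
sensor matrix S = [[45/148, 45/122], [5/16, 9/34]]; det S = -42705/1227808
solve [mL_A; mL_B] = S·[w00; w01] and [mR_A; mR_B] = S·[w10; w11]:
  w00 = 1, w01 = 1, w10 = 1/2, w11 = 0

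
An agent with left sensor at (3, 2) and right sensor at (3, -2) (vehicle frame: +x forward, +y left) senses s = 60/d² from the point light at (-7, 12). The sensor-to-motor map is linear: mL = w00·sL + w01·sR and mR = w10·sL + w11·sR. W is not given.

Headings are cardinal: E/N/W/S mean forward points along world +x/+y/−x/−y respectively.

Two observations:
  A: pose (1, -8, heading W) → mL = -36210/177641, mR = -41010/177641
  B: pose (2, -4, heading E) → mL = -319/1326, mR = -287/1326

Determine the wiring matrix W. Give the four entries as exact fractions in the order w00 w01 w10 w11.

-1 -1/2 -1/2 -1

obs A: pose=(1,-8,W) → sL=60/509, sR=60/349, mL=-36210/177641, mR=-41010/177641
obs B: pose=(2,-4,E) → sL=3/17, sR=5/39, mL=-319/1326, mR=-287/1326
sensor matrix S = [[60/509, 60/349], [3/17, 5/39]]; det S = -597760/39258661
solve [mL_A; mL_B] = S·[w00; w01] and [mR_A; mR_B] = S·[w10; w11]:
  w00 = -1, w01 = -1/2, w10 = -1/2, w11 = -1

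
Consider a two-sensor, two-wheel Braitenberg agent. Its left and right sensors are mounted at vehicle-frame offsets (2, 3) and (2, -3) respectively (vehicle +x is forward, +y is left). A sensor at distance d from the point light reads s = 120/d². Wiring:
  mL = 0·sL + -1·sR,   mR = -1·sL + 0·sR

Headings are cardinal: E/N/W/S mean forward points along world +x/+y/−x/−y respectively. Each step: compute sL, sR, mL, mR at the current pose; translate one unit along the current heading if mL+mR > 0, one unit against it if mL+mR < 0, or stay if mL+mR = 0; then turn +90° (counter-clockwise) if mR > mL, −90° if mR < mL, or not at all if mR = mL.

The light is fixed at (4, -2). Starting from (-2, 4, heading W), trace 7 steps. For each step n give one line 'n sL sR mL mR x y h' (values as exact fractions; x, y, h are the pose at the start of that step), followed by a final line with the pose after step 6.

n=0: pose=(-2,4,W); sL=120/73, sR=24/29; mL=-24/29, mR=-120/73; mL+mR=-5232/2117 → advance -1; mR−mL=-1728/2117 → turn -1·90°
n=1: pose=(-1,4,N); sL=15/16, sR=30/17; mL=-30/17, mR=-15/16; mL+mR=-735/272 → advance -1; mR−mL=225/272 → turn +1·90°
n=2: pose=(-1,3,W); sL=120/53, sR=120/113; mL=-120/113, mR=-120/53; mL+mR=-19920/5989 → advance -1; mR−mL=-7200/5989 → turn -1·90°
n=3: pose=(0,3,N); sL=60/49, sR=12/5; mL=-12/5, mR=-60/49; mL+mR=-888/245 → advance -1; mR−mL=288/245 → turn +1·90°
n=4: pose=(0,2,W); sL=120/37, sR=24/17; mL=-24/17, mR=-120/37; mL+mR=-2928/629 → advance -1; mR−mL=-1152/629 → turn -1·90°
n=5: pose=(1,2,N); sL=5/3, sR=10/3; mL=-10/3, mR=-5/3; mL+mR=-5 → advance -1; mR−mL=5/3 → turn +1·90°
n=6: pose=(1,1,W); sL=24/5, sR=120/61; mL=-120/61, mR=-24/5; mL+mR=-2064/305 → advance -1; mR−mL=-864/305 → turn -1·90°

0 120/73 24/29 -24/29 -120/73 -2 4 W
1 15/16 30/17 -30/17 -15/16 -1 4 N
2 120/53 120/113 -120/113 -120/53 -1 3 W
3 60/49 12/5 -12/5 -60/49 0 3 N
4 120/37 24/17 -24/17 -120/37 0 2 W
5 5/3 10/3 -10/3 -5/3 1 2 N
6 24/5 120/61 -120/61 -24/5 1 1 W
final 2 1 N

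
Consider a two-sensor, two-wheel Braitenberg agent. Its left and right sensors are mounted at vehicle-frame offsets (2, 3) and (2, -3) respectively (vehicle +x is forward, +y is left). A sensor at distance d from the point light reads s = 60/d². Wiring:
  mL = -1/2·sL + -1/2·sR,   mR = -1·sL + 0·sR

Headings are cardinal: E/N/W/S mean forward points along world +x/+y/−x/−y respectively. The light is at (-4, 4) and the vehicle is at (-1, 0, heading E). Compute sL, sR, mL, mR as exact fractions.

left sensor world pos  = (1, 3); dL² = 26
right sensor world pos = (1, -3); dR² = 74
sL = 60/26 = 30/13
sR = 60/74 = 30/37
mL = -1/2·sL + -1/2·sR = -750/481
mR = -1·sL + 0·sR = -30/13

30/13 30/37 -750/481 -30/13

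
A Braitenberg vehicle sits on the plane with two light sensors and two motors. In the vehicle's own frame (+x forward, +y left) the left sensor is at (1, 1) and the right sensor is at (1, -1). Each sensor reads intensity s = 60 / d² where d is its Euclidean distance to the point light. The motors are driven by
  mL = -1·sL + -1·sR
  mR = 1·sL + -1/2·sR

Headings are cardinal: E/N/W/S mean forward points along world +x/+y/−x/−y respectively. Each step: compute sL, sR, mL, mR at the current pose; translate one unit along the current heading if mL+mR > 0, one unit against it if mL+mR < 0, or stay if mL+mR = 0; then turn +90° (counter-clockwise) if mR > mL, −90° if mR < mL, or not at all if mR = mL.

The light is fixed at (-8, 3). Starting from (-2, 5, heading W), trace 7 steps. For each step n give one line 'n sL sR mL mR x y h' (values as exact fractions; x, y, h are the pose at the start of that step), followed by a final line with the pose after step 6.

0 30/13 30/17 -900/221 315/221 -2 5 W
1 12/13 60/37 -1224/481 54/481 -1 5 S
2 3/4 15/17 -111/68 21/68 -1 6 E
3 60/41 12/13 -1272/533 534/533 -2 6 N
4 30/13 30/17 -900/221 315/221 -2 5 W
5 12/13 60/37 -1224/481 54/481 -1 5 S
6 3/4 15/17 -111/68 21/68 -1 6 E
final -2 6 N

n=0: pose=(-2,5,W); sL=30/13, sR=30/17; mL=-900/221, mR=315/221; mL+mR=-45/17 → advance -1; mR−mL=1215/221 → turn +1·90°
n=1: pose=(-1,5,S); sL=12/13, sR=60/37; mL=-1224/481, mR=54/481; mL+mR=-90/37 → advance -1; mR−mL=1278/481 → turn +1·90°
n=2: pose=(-1,6,E); sL=3/4, sR=15/17; mL=-111/68, mR=21/68; mL+mR=-45/34 → advance -1; mR−mL=33/17 → turn +1·90°
n=3: pose=(-2,6,N); sL=60/41, sR=12/13; mL=-1272/533, mR=534/533; mL+mR=-18/13 → advance -1; mR−mL=1806/533 → turn +1·90°
n=4: pose=(-2,5,W); sL=30/13, sR=30/17; mL=-900/221, mR=315/221; mL+mR=-45/17 → advance -1; mR−mL=1215/221 → turn +1·90°
n=5: pose=(-1,5,S); sL=12/13, sR=60/37; mL=-1224/481, mR=54/481; mL+mR=-90/37 → advance -1; mR−mL=1278/481 → turn +1·90°
n=6: pose=(-1,6,E); sL=3/4, sR=15/17; mL=-111/68, mR=21/68; mL+mR=-45/34 → advance -1; mR−mL=33/17 → turn +1·90°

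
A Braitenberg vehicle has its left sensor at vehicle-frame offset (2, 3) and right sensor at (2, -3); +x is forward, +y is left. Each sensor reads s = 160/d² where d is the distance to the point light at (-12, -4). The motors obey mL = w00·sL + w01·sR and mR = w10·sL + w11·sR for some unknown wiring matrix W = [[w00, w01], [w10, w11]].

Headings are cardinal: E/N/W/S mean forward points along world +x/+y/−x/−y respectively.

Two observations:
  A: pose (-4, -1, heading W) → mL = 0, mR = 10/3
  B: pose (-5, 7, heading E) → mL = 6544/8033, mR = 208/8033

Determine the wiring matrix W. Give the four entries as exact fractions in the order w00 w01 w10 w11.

obs A: pose=(-4,-1,W) → sL=40/9, sR=20/9, mL=0, mR=10/3
obs B: pose=(-5,7,E) → sL=160/277, sR=32/29, mL=6544/8033, mR=208/8033
sensor matrix S = [[40/9, 20/9], [160/277, 32/29]]; det S = 261760/72297
solve [mL_A; mL_B] = S·[w00; w01] and [mR_A; mR_B] = S·[w10; w11]:
  w00 = -1/2, w01 = 1, w10 = 1, w11 = -1/2

-1/2 1 1 -1/2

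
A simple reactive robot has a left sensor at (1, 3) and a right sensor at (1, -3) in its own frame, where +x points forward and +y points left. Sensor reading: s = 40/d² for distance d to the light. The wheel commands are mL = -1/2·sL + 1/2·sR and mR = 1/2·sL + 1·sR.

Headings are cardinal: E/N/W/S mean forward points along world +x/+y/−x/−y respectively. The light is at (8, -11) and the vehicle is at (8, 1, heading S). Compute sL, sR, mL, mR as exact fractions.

left sensor world pos  = (11, 0); dL² = 130
right sensor world pos = (5, 0); dR² = 130
sL = 40/130 = 4/13
sR = 40/130 = 4/13
mL = -1/2·sL + 1/2·sR = 0
mR = 1/2·sL + 1·sR = 6/13

4/13 4/13 0 6/13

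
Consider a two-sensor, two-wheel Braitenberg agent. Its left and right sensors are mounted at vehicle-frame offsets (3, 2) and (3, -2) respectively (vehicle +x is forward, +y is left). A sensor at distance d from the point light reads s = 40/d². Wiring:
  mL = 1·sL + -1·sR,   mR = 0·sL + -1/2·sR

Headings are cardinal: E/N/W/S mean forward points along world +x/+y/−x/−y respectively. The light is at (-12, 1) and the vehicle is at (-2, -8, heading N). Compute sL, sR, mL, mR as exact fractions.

left sensor world pos  = (-4, -5); dL² = 100
right sensor world pos = (0, -5); dR² = 180
sL = 40/100 = 2/5
sR = 40/180 = 2/9
mL = 1·sL + -1·sR = 8/45
mR = 0·sL + -1/2·sR = -1/9

2/5 2/9 8/45 -1/9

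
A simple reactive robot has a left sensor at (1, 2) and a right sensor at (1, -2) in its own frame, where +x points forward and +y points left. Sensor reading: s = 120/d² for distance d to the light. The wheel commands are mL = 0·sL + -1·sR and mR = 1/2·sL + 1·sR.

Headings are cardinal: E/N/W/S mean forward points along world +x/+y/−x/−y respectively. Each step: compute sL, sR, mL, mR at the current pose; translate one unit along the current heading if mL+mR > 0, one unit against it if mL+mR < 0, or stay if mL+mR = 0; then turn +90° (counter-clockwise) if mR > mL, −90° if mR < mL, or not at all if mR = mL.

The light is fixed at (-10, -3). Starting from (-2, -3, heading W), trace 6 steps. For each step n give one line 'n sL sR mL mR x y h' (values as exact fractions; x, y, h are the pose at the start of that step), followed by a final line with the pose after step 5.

n=0: pose=(-2,-3,W); sL=120/53, sR=120/53; mL=-120/53, mR=180/53; mL+mR=60/53 → advance +1; mR−mL=300/53 → turn +1·90°
n=1: pose=(-3,-3,S); sL=60/41, sR=60/13; mL=-60/13, mR=2850/533; mL+mR=30/41 → advance +1; mR−mL=5310/533 → turn +1·90°
n=2: pose=(-3,-4,E); sL=24/13, sR=120/73; mL=-120/73, mR=2436/949; mL+mR=12/13 → advance +1; mR−mL=3996/949 → turn +1·90°
n=3: pose=(-2,-4,N); sL=10/3, sR=6/5; mL=-6/5, mR=43/15; mL+mR=5/3 → advance +1; mR−mL=61/15 → turn +1·90°
n=4: pose=(-2,-3,W); sL=120/53, sR=120/53; mL=-120/53, mR=180/53; mL+mR=60/53 → advance +1; mR−mL=300/53 → turn +1·90°
n=5: pose=(-3,-3,S); sL=60/41, sR=60/13; mL=-60/13, mR=2850/533; mL+mR=30/41 → advance +1; mR−mL=5310/533 → turn +1·90°

0 120/53 120/53 -120/53 180/53 -2 -3 W
1 60/41 60/13 -60/13 2850/533 -3 -3 S
2 24/13 120/73 -120/73 2436/949 -3 -4 E
3 10/3 6/5 -6/5 43/15 -2 -4 N
4 120/53 120/53 -120/53 180/53 -2 -3 W
5 60/41 60/13 -60/13 2850/533 -3 -3 S
final -3 -4 E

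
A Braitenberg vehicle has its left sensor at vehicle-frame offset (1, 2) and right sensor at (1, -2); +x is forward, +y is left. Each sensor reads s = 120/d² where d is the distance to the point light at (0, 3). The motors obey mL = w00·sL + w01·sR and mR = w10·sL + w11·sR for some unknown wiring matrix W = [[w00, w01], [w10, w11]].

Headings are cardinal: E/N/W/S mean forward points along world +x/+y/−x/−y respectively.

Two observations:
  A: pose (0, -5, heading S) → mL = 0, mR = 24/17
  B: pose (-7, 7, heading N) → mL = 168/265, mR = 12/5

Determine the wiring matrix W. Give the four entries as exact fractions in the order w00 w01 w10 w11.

obs A: pose=(0,-5,S) → sL=24/17, sR=24/17, mL=0, mR=24/17
obs B: pose=(-7,7,N) → sL=60/53, sR=12/5, mL=168/265, mR=12/5
sensor matrix S = [[24/17, 24/17], [60/53, 12/5]]; det S = 8064/4505
solve [mL_A; mL_B] = S·[w00; w01] and [mR_A; mR_B] = S·[w10; w11]:
  w00 = -1/2, w01 = 1/2, w10 = 0, w11 = 1

-1/2 1/2 0 1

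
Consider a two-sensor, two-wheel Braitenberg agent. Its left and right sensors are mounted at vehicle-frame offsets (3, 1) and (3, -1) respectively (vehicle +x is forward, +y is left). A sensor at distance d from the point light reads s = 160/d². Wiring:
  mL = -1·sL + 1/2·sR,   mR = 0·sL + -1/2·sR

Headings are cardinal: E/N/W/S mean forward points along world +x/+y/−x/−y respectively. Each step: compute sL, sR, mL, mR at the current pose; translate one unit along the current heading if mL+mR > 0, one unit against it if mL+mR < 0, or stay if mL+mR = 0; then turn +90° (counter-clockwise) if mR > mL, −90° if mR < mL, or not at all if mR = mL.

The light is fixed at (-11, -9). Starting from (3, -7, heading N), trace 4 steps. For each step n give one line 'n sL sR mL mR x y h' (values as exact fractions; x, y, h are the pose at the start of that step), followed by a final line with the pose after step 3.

n=0: pose=(3,-7,N); sL=80/97, sR=16/25; mL=-1224/2425, mR=-8/25; mL+mR=-80/97 → advance -1; mR−mL=448/2425 → turn +1·90°
n=1: pose=(3,-8,W); sL=160/121, sR=32/25; mL=-2064/3025, mR=-16/25; mL+mR=-160/121 → advance -1; mR−mL=128/3025 → turn +1·90°
n=2: pose=(4,-8,S); sL=8/13, sR=4/5; mL=-14/65, mR=-2/5; mL+mR=-8/13 → advance -1; mR−mL=-12/65 → turn -1·90°
n=3: pose=(4,-7,W); sL=32/29, sR=160/153; mL=-2576/4437, mR=-80/153; mL+mR=-32/29 → advance -1; mR−mL=256/4437 → turn +1·90°

0 80/97 16/25 -1224/2425 -8/25 3 -7 N
1 160/121 32/25 -2064/3025 -16/25 3 -8 W
2 8/13 4/5 -14/65 -2/5 4 -8 S
3 32/29 160/153 -2576/4437 -80/153 4 -7 W
final 5 -7 S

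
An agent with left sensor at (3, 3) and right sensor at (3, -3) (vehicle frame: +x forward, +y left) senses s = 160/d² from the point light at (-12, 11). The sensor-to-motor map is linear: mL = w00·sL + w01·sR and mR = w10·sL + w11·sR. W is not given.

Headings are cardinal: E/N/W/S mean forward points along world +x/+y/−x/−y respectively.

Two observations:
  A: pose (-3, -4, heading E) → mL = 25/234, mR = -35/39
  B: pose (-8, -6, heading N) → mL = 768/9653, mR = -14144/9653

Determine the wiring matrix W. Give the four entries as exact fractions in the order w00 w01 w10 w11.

1/2 -1/2 -1 -1

obs A: pose=(-3,-4,E) → sL=5/9, sR=40/117, mL=25/234, mR=-35/39
obs B: pose=(-8,-6,N) → sL=160/197, sR=32/49, mL=768/9653, mR=-14144/9653
sensor matrix S = [[5/9, 40/117], [160/197, 32/49]]; det S = 96160/1129401
solve [mL_A; mL_B] = S·[w00; w01] and [mR_A; mR_B] = S·[w10; w11]:
  w00 = 1/2, w01 = -1/2, w10 = -1, w11 = -1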